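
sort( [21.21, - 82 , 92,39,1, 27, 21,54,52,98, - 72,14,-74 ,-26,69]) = [ - 82, - 74,  -  72, - 26,1,14,  21,21.21, 27,39 , 52,54,  69, 92, 98]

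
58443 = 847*69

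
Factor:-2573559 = - 3^3*95317^1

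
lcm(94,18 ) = 846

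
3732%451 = 124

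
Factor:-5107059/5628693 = - 3^1*7^( - 1)*19^(- 1)*14107^( - 1)*567451^1= - 1702353/1876231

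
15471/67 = 230 + 61/67 = 230.91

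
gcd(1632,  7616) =544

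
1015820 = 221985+793835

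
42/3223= 42/3223= 0.01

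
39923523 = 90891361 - 50967838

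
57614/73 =57614/73 = 789.23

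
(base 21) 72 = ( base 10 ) 149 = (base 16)95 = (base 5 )1044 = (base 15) 9e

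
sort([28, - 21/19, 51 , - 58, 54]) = [-58, - 21/19,28,51, 54]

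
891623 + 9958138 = 10849761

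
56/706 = 28/353 = 0.08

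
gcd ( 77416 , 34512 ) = 8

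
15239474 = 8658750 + 6580724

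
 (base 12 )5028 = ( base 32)8F0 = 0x21e0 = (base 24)f18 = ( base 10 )8672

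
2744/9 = 2744/9  =  304.89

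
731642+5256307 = 5987949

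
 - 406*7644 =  - 3103464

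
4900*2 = 9800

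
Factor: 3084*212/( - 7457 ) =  - 2^4*3^1 * 53^1 *257^1 * 7457^( - 1 ) = -  653808/7457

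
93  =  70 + 23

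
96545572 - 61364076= 35181496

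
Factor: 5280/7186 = 2640/3593 =2^4*3^1 *5^1*11^1 * 3593^(-1 ) 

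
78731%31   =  22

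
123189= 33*3733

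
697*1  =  697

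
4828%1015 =768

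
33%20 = 13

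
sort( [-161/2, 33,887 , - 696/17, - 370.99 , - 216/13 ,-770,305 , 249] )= [ - 770 , - 370.99, - 161/2,  -  696/17, - 216/13,33 , 249,305, 887]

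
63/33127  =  63/33127 = 0.00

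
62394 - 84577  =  - 22183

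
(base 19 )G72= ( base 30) 6h1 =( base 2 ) 1011100010111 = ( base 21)d8a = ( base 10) 5911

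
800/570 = 1 + 23/57=1.40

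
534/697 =534/697 = 0.77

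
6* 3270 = 19620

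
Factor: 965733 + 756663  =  2^2*3^1 * 13^1*61^1*181^1 = 1722396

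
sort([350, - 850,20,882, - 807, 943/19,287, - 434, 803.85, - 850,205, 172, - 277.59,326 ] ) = [ - 850 , - 850, - 807,-434, - 277.59, 20,943/19,  172,205, 287,326, 350, 803.85,882]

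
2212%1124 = 1088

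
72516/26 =36258/13 =2789.08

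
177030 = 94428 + 82602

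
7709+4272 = 11981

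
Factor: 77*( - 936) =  - 72072 = - 2^3*3^2 * 7^1*11^1*13^1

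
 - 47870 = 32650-80520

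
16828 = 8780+8048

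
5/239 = 5/239 =0.02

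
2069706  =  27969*74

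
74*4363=322862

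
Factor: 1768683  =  3^1*7^1*84223^1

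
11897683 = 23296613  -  11398930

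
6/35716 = 3/17858 = 0.00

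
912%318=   276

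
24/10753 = 24/10753 = 0.00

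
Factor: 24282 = 2^1*3^2  *  19^1 * 71^1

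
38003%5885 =2693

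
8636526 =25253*342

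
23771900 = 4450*5342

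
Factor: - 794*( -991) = 2^1  *397^1*991^1 = 786854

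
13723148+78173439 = 91896587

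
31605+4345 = 35950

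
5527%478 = 269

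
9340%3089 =73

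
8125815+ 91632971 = 99758786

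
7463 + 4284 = 11747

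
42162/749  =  42162/749 = 56.29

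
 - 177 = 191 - 368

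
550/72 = 275/36 =7.64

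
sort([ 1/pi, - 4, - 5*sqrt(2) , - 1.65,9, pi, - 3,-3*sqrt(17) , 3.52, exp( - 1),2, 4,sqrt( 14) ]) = [ - 3*sqrt( 17 ) , - 5 * sqrt (2 ), - 4, - 3 , -1.65,  1/pi, exp(  -  1), 2,pi, 3.52, sqrt(14), 4,9 ]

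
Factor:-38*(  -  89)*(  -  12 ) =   -  2^3*3^1*19^1*89^1=- 40584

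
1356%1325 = 31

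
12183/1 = 12183 = 12183.00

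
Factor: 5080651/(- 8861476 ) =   -  2^( - 2 ) * 13^(-1 )*170413^( -1)*5080651^1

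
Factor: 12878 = 2^1*47^1* 137^1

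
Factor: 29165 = 5^1*19^1*307^1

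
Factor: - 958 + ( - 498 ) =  - 1456 = - 2^4* 7^1*13^1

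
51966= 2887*18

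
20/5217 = 20/5217 = 0.00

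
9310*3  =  27930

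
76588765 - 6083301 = 70505464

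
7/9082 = 7/9082 = 0.00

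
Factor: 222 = 2^1*3^1*37^1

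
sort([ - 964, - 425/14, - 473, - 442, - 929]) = [ - 964, - 929,  -  473, - 442, - 425/14 ] 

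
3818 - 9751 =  - 5933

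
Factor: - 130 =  - 2^1*5^1*13^1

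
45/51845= 9/10369= 0.00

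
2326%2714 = 2326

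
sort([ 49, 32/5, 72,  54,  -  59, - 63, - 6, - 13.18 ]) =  [-63, - 59, - 13.18, - 6,32/5, 49,54, 72]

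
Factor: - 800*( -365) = 2^5*5^3*73^1 =292000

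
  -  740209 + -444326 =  - 1184535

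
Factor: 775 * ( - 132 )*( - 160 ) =16368000=2^7*3^1 * 5^3 * 11^1*31^1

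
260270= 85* 3062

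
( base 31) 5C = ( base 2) 10100111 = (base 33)52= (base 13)cb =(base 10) 167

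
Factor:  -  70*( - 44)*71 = 218680 = 2^3*5^1*7^1*11^1*71^1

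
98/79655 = 98/79655 = 0.00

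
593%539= 54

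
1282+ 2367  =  3649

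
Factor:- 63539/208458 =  - 203/666 = - 2^( - 1 )*3^( - 2 )*7^1 * 29^1  *  37^( - 1)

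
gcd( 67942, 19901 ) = 7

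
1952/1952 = 1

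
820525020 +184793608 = 1005318628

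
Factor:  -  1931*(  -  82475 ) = 159259225 = 5^2*1931^1*3299^1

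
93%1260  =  93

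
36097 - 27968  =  8129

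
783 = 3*261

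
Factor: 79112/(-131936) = - 319/532 = - 2^( - 2)*7^(-1 )*11^1*19^( - 1 )*29^1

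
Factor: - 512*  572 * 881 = - 2^11*11^1*13^1*881^1 = - 258013184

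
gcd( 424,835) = 1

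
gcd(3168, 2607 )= 33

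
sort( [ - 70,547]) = [ -70,  547] 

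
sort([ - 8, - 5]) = [-8, - 5]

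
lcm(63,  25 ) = 1575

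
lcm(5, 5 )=5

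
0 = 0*82431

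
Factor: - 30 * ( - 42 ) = 2^2*3^2*5^1*7^1 = 1260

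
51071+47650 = 98721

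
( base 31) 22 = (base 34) 1u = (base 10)64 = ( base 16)40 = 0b1000000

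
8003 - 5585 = 2418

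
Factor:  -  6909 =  - 3^1*7^2 * 47^1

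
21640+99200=120840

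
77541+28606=106147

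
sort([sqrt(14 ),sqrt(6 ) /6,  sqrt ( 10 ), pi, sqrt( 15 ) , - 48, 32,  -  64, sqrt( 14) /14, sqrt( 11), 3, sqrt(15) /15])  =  [ - 64, - 48, sqrt(15)/15,sqrt(14)/14, sqrt( 6)/6, 3, pi,sqrt( 10 ),sqrt ( 11 ),sqrt ( 14 ),  sqrt ( 15 ), 32]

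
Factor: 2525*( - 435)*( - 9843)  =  10811305125=3^2* 5^3* 17^1*29^1 * 101^1*193^1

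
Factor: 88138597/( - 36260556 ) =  - 2^( - 2)*3^( - 1)*29^( - 2 )*401^1*3593^( - 1)*219797^1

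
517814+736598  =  1254412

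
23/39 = 23/39=0.59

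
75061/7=10723 = 10723.00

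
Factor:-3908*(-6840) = 26730720 =2^5*3^2*5^1 * 19^1 * 977^1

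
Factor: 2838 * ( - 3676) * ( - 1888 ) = 2^8 * 3^1*11^1 * 43^1 * 59^1*919^1  =  19696537344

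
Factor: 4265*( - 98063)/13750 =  - 2^( - 1 )*5^ ( -3 ) * 7^1*11^ ( - 1)*853^1*14009^1 = - 83647739/2750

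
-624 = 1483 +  -2107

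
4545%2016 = 513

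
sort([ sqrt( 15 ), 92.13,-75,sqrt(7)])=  [-75, sqrt ( 7),sqrt( 15 ) , 92.13 ] 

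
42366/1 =42366 =42366.00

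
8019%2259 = 1242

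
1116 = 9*124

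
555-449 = 106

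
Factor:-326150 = -2^1*5^2*11^1*593^1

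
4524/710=6  +  132/355 = 6.37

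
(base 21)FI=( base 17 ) 12a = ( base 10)333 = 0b101001101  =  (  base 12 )239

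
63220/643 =98 + 206/643 = 98.32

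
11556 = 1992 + 9564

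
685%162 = 37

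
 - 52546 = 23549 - 76095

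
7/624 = 7/624 = 0.01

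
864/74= 432/37 = 11.68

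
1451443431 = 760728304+690715127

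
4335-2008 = 2327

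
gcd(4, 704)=4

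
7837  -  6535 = 1302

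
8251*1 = 8251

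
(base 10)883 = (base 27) 15J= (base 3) 1012201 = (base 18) 2d1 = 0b1101110011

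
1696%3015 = 1696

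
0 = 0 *1475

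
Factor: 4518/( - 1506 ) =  - 3 = - 3^1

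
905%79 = 36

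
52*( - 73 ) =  - 3796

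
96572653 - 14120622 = 82452031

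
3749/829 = 4+433/829 = 4.52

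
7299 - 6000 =1299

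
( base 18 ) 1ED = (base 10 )589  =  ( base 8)1115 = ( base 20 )199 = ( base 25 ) NE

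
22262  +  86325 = 108587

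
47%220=47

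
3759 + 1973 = 5732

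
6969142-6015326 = 953816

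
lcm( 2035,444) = 24420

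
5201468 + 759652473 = 764853941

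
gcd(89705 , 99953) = 7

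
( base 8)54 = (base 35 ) 19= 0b101100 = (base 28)1G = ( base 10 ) 44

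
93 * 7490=696570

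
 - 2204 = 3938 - 6142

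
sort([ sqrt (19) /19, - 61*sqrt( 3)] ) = [ - 61*sqrt( 3), sqrt(19 ) /19] 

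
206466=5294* 39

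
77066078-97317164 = -20251086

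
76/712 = 19/178 = 0.11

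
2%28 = 2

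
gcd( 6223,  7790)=1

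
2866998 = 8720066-5853068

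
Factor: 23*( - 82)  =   - 2^1 * 23^1 * 41^1 = - 1886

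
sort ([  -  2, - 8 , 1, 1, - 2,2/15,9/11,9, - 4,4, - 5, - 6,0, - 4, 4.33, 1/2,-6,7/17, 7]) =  [-8, - 6 , - 6, - 5, - 4,- 4, - 2, - 2,0, 2/15,7/17,1/2, 9/11,  1,1,4, 4.33 , 7, 9 ]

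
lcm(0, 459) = 0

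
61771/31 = 61771/31 = 1992.61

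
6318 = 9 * 702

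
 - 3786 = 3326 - 7112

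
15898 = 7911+7987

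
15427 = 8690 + 6737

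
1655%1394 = 261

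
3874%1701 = 472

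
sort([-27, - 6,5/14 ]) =[ - 27, - 6,5/14 ]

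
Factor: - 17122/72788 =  - 8561/36394 = -2^( - 1)*7^1*31^(-1)  *587^( - 1 )*1223^1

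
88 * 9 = 792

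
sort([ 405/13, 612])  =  [ 405/13,612 ]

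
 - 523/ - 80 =523/80 = 6.54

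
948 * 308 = 291984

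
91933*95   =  8733635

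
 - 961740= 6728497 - 7690237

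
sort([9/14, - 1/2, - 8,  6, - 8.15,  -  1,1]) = [ - 8.15,-8, - 1, - 1/2,9/14,1 , 6 ] 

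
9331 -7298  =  2033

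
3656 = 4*914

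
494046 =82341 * 6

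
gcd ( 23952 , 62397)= 3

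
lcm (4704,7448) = 89376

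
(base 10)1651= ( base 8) 3163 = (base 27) 274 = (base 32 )1jj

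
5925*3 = 17775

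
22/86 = 11/43  =  0.26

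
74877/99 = 756 + 1/3 = 756.33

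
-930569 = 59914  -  990483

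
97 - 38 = 59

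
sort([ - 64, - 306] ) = [ - 306,- 64 ]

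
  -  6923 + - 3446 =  - 10369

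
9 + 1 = 10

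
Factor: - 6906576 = -2^4*3^1*19^1*7573^1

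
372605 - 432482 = -59877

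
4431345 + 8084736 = 12516081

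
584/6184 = 73/773 = 0.09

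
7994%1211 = 728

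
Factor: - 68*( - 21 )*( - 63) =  - 89964 = - 2^2*3^3* 7^2*17^1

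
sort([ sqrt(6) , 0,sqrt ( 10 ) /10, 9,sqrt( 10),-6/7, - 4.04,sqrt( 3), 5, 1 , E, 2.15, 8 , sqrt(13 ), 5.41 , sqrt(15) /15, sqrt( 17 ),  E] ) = [ - 4.04, - 6/7 , 0, sqrt( 15 ) /15,sqrt( 10 ) /10, 1,  sqrt( 3 ), 2.15, sqrt(6), E,  E, sqrt( 10) , sqrt ( 13), sqrt(17) , 5, 5.41 , 8 , 9] 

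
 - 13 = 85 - 98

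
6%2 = 0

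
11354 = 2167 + 9187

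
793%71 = 12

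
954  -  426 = 528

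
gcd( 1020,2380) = 340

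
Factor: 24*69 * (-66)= - 2^4*3^3*11^1 * 23^1=   - 109296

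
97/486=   97/486 = 0.20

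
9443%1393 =1085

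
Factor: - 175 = -5^2*7^1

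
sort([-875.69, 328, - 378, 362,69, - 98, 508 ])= [ - 875.69, - 378,  -  98,69,328,362,508 ]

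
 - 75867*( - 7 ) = 531069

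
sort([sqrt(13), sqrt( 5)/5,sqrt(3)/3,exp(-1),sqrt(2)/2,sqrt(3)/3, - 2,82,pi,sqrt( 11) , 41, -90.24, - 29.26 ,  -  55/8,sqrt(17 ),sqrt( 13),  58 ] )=[ - 90.24, -29.26, - 55/8,-2,  exp ( - 1), sqrt(5)/5,sqrt(3 )/3,sqrt( 3)/3, sqrt(  2) /2,pi, sqrt( 11),sqrt(13 ), sqrt(13 ) , sqrt(17 ),41,58,82] 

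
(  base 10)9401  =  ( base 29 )B55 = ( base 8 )22271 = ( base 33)8KT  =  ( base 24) G7H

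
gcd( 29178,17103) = 3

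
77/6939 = 77/6939 = 0.01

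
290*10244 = 2970760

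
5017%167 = 7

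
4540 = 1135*4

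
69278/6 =34639/3 = 11546.33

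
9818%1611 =152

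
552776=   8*69097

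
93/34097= 93/34097=0.00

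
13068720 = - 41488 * ( - 315) 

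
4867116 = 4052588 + 814528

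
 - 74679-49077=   -  123756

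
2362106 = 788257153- 785895047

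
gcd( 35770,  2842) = 98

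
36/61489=36/61489=0.00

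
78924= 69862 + 9062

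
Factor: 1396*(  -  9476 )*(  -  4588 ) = 2^6 * 23^1*31^1*37^1*103^1 * 349^1 = 60692339648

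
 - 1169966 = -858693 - 311273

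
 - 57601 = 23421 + -81022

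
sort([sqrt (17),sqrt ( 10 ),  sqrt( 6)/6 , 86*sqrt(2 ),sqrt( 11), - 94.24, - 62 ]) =[ - 94.24, - 62,  sqrt( 6 ) /6,sqrt( 10), sqrt(11),sqrt( 17 ), 86*sqrt( 2 ) ] 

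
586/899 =586/899=0.65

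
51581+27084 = 78665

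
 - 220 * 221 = -48620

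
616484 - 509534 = 106950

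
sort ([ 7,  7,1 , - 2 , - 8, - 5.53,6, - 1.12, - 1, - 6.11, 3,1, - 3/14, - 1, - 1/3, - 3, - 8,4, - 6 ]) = [ - 8, - 8, - 6.11, - 6, - 5.53, - 3, -2, - 1.12 , - 1,  -  1, - 1/3, - 3/14 , 1,  1,3, 4, 6,7,7 ] 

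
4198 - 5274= - 1076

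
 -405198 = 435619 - 840817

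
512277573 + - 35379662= 476897911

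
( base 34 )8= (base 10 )8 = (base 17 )8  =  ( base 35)8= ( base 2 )1000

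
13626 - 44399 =-30773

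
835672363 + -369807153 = 465865210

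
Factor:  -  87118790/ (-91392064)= 2^( -5)*5^1*11^2*23^( - 1)*47^( - 1)*1321^( - 1)*71999^1=43559395/45696032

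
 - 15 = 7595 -7610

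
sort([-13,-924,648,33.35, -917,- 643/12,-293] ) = [-924, - 917, - 293,-643/12,-13, 33.35, 648]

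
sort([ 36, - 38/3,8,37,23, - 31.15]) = [ - 31.15, - 38/3, 8 , 23 , 36,37]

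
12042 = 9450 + 2592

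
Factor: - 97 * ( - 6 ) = 582 =2^1*3^1*97^1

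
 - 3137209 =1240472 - 4377681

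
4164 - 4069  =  95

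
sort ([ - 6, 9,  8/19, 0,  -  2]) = [-6,- 2,0,8/19,9 ] 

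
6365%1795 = 980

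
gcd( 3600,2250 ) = 450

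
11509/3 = 3836  +  1/3 =3836.33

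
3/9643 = 3/9643 = 0.00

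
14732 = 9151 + 5581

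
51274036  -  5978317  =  45295719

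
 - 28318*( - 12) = 339816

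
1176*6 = 7056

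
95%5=0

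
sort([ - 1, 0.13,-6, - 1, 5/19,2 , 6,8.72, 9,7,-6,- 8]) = [ - 8,-6, - 6, - 1,- 1,0.13, 5/19,2,6, 7,8.72,9 ] 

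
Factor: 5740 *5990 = 34382600  =  2^3*5^2*7^1*41^1*599^1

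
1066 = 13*82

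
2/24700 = 1/12350 = 0.00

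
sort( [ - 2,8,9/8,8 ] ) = [  -  2,9/8, 8,8]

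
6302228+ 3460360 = 9762588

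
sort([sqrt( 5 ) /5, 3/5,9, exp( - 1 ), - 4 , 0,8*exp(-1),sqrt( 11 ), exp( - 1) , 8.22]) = [ - 4, 0, exp ( - 1), exp( -1 ), sqrt( 5)/5,3/5, 8*exp( -1), sqrt( 11), 8.22,9 ]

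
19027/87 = 19027/87 = 218.70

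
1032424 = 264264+768160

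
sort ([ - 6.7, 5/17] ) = [  -  6.7, 5/17]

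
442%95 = 62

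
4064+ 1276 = 5340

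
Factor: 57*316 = 2^2*3^1 * 19^1*79^1 =18012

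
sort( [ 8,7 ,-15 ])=[ - 15,7,8 ]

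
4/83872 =1/20968=0.00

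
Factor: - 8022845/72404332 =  - 2^ (  -  2 )*5^1*7^( - 1)*11^( - 1)*13^(-3) *19^1*79^1* 107^( - 1)*1069^1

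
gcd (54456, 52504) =8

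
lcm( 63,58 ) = 3654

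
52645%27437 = 25208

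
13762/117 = 117 + 73/117  =  117.62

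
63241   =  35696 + 27545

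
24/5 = 24/5 = 4.80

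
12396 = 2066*6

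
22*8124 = 178728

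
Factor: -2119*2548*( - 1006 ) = 5431607272 = 2^3 * 7^2*13^2*163^1 * 503^1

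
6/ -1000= - 1 + 497/500= -0.01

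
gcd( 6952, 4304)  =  8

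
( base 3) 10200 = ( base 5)344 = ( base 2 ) 1100011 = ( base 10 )99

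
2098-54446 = - 52348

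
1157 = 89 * 13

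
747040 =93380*8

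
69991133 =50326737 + 19664396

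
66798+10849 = 77647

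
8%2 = 0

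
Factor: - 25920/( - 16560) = 2^2*3^2*23^(-1) = 36/23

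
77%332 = 77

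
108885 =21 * 5185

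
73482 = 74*993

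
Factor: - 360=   -  2^3*3^2*5^1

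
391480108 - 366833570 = 24646538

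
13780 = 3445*4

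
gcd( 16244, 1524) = 4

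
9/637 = 9/637 = 0.01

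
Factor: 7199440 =2^4 * 5^1*31^1*2903^1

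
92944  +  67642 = 160586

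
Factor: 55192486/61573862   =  7^( - 1 )*4398133^( - 1 )*27596243^1 = 27596243/30786931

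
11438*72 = 823536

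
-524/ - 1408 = 131/352=0.37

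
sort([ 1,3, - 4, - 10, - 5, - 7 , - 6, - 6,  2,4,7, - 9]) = [ - 10, - 9, -7 , - 6,-6, - 5 , - 4,1,2,3,4,7 ]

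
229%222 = 7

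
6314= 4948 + 1366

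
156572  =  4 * 39143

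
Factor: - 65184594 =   -  2^1*3^1*53^1*204983^1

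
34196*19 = 649724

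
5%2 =1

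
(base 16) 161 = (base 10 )353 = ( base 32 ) b1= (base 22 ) G1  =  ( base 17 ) 13d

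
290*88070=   25540300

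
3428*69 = 236532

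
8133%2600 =333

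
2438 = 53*46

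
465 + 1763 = 2228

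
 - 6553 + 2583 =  - 3970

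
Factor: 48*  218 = 10464 = 2^5*3^1*109^1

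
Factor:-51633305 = -5^1 * 10326661^1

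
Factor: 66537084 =2^2 * 3^1*5544757^1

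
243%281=243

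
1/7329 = 1/7329= 0.00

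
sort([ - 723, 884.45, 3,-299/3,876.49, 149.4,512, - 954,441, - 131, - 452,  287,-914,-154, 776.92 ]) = [ - 954, - 914,- 723, - 452, - 154 , - 131, - 299/3,3, 149.4, 287, 441, 512,  776.92 , 876.49,884.45]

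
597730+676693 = 1274423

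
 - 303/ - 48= 6 + 5/16 = 6.31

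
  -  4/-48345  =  4/48345=0.00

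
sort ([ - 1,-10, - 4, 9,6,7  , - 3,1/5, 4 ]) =[ - 10,-4, - 3, - 1, 1/5,4,  6,  7, 9 ]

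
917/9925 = 917/9925 = 0.09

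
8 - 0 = 8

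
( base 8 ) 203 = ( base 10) 131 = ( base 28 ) 4J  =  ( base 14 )95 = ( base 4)2003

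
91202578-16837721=74364857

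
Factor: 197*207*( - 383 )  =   - 15618357= - 3^2*23^1*197^1*383^1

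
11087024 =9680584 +1406440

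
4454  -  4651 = - 197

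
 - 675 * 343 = - 231525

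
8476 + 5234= 13710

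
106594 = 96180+10414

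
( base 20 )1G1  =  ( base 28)PL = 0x2d1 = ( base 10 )721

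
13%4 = 1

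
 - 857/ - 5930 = 857/5930= 0.14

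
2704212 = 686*3942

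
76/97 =76/97 = 0.78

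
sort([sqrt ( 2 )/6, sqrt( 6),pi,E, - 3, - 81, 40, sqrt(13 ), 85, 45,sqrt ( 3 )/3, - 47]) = [-81, - 47,-3 , sqrt( 2 ) /6,sqrt(3)/3,sqrt( 6),E,pi, sqrt( 13), 40,45,85]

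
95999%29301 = 8096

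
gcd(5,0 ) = 5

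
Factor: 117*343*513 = 3^5*7^3*13^1*19^1 = 20587203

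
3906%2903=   1003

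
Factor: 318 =2^1*3^1*53^1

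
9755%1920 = 155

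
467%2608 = 467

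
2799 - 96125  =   - 93326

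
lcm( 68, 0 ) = 0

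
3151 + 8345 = 11496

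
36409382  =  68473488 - 32064106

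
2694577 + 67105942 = 69800519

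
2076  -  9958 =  - 7882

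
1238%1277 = 1238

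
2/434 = 1/217 = 0.00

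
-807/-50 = 807/50 = 16.14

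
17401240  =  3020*5762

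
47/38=47/38 = 1.24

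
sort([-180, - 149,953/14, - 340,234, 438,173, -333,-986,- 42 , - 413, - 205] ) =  [ - 986, - 413,  -  340, - 333, - 205, - 180, - 149,  -  42,953/14,173,234, 438] 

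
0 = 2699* 0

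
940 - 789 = 151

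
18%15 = 3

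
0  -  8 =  - 8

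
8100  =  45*180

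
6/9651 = 2/3217=0.00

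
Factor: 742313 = 11^1*13^1*29^1 *179^1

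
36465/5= 7293 = 7293.00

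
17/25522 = 17/25522 = 0.00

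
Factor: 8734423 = 29^1*349^1*863^1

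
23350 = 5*4670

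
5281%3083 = 2198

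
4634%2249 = 136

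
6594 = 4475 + 2119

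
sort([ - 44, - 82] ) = [ - 82, - 44 ] 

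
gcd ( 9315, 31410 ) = 45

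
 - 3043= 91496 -94539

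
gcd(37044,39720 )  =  12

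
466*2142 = 998172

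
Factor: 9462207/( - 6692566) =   -  2^( - 1) * 3^1*29^1*313^( - 1)*10691^( - 1)*108761^1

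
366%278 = 88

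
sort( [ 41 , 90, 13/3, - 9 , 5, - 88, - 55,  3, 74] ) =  [-88, - 55, - 9,3,13/3,5, 41 , 74,90 ]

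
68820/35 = 13764/7 = 1966.29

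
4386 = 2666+1720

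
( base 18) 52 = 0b1011100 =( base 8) 134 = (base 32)2S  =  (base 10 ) 92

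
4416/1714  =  2208/857 = 2.58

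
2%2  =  0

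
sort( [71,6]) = [ 6, 71] 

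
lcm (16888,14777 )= 118216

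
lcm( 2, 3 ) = 6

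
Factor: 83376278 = 2^1 *571^1 * 73009^1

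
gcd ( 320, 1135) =5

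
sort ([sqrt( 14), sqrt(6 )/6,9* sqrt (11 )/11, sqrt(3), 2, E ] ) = [ sqrt(6)/6, sqrt (3), 2, 9*sqrt( 11) /11, E , sqrt (14 )] 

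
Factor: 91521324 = 2^2*3^2*23^1*110533^1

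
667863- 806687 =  - 138824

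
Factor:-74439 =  - 3^4*919^1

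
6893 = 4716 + 2177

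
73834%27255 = 19324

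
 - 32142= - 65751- - 33609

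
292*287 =83804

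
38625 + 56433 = 95058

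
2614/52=1307/26 = 50.27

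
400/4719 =400/4719 = 0.08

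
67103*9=603927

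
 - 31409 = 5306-36715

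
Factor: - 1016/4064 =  - 1/4= - 2^( - 2 ) 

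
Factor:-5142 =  - 2^1*3^1*857^1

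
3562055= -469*( -7595)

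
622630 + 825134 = 1447764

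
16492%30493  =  16492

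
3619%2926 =693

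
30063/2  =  15031 + 1/2=15031.50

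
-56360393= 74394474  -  130754867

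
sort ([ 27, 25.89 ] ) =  [ 25.89, 27]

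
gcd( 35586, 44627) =1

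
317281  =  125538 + 191743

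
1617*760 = 1228920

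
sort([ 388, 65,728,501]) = [65  ,  388, 501,728 ]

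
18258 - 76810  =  -58552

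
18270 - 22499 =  - 4229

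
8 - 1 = 7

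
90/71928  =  5/3996 = 0.00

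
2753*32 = 88096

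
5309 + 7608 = 12917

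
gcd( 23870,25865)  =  35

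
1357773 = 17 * 79869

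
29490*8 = 235920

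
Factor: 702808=2^3* 59^1 * 1489^1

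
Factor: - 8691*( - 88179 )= 766363689  =  3^2*7^1*13^1*17^1*19^1*2897^1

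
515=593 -78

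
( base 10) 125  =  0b1111101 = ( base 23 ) 5a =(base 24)55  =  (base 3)11122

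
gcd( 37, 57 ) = 1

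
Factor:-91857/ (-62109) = 457/309 = 3^(- 1)*103^ (  -  1 )*457^1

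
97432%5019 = 2071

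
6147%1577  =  1416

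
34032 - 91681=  - 57649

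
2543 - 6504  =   - 3961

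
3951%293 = 142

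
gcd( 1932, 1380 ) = 276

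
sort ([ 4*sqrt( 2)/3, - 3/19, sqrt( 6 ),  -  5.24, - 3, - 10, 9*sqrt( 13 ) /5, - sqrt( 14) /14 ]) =[ - 10 , - 5.24, - 3,-sqrt (14 ) /14,-3/19 , 4*sqrt( 2 )/3  ,  sqrt (6 ) , 9 * sqrt( 13) /5 ]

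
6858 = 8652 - 1794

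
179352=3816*47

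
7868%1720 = 988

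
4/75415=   4/75415  =  0.00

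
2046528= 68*30096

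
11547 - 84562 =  - 73015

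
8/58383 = 8/58383 = 0.00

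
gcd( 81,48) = 3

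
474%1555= 474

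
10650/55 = 193  +  7/11 = 193.64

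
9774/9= 1086= 1086.00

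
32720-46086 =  - 13366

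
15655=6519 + 9136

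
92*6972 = 641424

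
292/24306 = 146/12153 = 0.01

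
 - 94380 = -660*143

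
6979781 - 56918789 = -49939008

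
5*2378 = 11890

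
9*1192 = 10728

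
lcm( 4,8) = 8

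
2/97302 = 1/48651  =  0.00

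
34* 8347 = 283798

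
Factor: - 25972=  -2^2 *43^1*151^1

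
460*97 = 44620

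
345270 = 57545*6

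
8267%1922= 579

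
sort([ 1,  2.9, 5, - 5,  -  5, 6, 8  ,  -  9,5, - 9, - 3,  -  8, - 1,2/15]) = [ - 9, - 9,-8, - 5 ,-5, - 3, - 1,2/15,1, 2.9,  5, 5, 6, 8]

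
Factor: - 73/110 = - 2^( - 1 )*5^( - 1)*11^ (  -  1)*73^1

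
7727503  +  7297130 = 15024633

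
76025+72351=148376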